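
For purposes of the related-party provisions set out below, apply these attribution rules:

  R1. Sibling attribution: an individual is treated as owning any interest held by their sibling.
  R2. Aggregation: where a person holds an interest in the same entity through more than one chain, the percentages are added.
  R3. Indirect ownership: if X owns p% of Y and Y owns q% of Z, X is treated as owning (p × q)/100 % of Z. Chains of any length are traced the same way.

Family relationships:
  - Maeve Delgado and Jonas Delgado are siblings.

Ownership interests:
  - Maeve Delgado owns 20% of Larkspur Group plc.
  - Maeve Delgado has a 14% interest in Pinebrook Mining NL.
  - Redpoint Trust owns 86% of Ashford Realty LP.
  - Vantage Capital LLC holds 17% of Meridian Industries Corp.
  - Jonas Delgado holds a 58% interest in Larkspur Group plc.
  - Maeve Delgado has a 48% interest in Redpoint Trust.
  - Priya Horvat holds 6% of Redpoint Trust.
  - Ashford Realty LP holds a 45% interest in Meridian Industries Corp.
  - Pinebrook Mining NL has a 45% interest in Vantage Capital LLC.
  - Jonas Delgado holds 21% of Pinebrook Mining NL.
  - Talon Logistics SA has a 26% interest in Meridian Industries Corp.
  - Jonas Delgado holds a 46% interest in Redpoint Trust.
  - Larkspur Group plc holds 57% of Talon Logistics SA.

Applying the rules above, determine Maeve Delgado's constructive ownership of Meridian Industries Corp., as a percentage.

By sibling attribution (R1), Maeve Delgado is treated as also owning Jonas Delgado's interest in Larkspur Group plc, giving 20% + 58% = 78%.
By sibling attribution (R1), Maeve Delgado is treated as also owning Jonas Delgado's interest in Redpoint Trust, giving 48% + 46% = 94%.
By sibling attribution (R1), Maeve Delgado is treated as also owning Jonas Delgado's interest in Pinebrook Mining NL, giving 14% + 21% = 35%.
Chain via Larkspur Group plc → Talon Logistics SA (R3): 78% × 57% × 26% = 11.5596% of Meridian Industries Corp.
Chain via Redpoint Trust → Ashford Realty LP (R3): 94% × 86% × 45% = 36.378% of Meridian Industries Corp.
Chain via Pinebrook Mining NL → Vantage Capital LLC (R3): 35% × 45% × 17% = 2.6775% of Meridian Industries Corp.
Aggregating (R2): 11.5596% + 36.378% + 2.6775% = 50.6151%.

50.6151%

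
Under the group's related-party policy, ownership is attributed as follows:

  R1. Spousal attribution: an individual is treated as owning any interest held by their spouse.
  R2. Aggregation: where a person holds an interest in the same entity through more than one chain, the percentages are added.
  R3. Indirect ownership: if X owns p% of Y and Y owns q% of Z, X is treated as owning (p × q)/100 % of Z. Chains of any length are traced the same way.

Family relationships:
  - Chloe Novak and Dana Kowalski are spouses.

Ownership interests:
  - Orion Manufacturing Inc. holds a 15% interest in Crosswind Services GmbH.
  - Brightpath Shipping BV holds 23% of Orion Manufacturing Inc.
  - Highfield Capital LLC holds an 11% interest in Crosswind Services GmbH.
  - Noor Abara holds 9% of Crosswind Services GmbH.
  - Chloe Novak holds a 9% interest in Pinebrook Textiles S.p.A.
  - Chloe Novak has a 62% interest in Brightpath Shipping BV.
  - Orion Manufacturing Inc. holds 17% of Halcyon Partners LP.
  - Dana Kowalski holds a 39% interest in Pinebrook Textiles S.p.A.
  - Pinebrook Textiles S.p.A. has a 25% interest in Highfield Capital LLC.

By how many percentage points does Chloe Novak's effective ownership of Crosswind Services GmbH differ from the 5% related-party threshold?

1.541

By spousal attribution (R1), Chloe Novak is treated as also owning Dana Kowalski's interest in Pinebrook Textiles S.p.A, giving 9% + 39% = 48%.
Chain via Brightpath Shipping BV → Orion Manufacturing Inc. (R3): 62% × 23% × 15% = 2.139% of Crosswind Services GmbH.
Chain via Pinebrook Textiles S.p.A. → Highfield Capital LLC (R3): 48% × 25% × 11% = 1.32% of Crosswind Services GmbH.
Aggregating (R2): 2.139% + 1.32% = 3.459%.
3.459% falls short of the 5% threshold by 1.541 percentage points.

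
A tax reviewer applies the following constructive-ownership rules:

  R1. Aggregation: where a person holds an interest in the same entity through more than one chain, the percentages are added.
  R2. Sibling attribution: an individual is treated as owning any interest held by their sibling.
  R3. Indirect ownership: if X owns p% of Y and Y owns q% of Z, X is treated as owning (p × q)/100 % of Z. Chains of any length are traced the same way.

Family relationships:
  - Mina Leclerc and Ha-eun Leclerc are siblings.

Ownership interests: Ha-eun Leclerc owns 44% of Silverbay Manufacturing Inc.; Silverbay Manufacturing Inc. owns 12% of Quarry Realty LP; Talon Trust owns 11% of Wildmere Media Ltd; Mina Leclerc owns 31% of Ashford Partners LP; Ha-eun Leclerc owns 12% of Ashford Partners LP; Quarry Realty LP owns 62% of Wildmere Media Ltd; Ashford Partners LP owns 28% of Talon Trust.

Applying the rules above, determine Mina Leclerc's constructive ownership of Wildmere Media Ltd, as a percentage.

4.598%

By sibling attribution (R2), Mina Leclerc is treated as also owning Ha-eun Leclerc's interest in Ashford Partners LP, giving 31% + 12% = 43%.
By sibling attribution (R2), Mina Leclerc is treated as owning Ha-eun Leclerc's 44% interest in Silverbay Manufacturing Inc.
Chain via Ashford Partners LP → Talon Trust (R3): 43% × 28% × 11% = 1.3244% of Wildmere Media Ltd.
Chain via Silverbay Manufacturing Inc. → Quarry Realty LP (R3): 44% × 12% × 62% = 3.2736% of Wildmere Media Ltd.
Aggregating (R1): 1.3244% + 3.2736% = 4.598%.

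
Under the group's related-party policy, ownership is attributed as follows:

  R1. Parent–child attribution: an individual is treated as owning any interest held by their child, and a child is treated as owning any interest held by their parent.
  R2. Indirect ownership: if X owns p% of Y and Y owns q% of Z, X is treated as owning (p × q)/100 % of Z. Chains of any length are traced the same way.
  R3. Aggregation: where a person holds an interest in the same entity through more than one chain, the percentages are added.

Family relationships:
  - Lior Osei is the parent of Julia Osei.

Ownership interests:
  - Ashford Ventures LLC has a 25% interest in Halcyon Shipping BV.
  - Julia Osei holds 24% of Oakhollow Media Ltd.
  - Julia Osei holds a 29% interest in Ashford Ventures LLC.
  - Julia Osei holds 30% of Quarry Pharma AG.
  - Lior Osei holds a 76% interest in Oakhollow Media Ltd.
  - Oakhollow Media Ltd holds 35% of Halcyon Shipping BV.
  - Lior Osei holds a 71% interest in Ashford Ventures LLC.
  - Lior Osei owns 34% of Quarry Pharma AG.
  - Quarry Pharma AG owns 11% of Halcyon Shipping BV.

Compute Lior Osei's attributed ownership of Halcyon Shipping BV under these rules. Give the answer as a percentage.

67.04%

By parent–child attribution (R1), Lior Osei is treated as also owning Julia Osei's interest in Ashford Ventures LLC, giving 71% + 29% = 100%.
By parent–child attribution (R1), Lior Osei is treated as also owning Julia Osei's interest in Oakhollow Media Ltd, giving 76% + 24% = 100%.
By parent–child attribution (R1), Lior Osei is treated as also owning Julia Osei's interest in Quarry Pharma AG, giving 34% + 30% = 64%.
Chain via Ashford Ventures LLC (R2): 100% × 25% = 25% of Halcyon Shipping BV.
Chain via Oakhollow Media Ltd (R2): 100% × 35% = 35% of Halcyon Shipping BV.
Chain via Quarry Pharma AG (R2): 64% × 11% = 7.04% of Halcyon Shipping BV.
Aggregating (R3): 25% + 35% + 7.04% = 67.04%.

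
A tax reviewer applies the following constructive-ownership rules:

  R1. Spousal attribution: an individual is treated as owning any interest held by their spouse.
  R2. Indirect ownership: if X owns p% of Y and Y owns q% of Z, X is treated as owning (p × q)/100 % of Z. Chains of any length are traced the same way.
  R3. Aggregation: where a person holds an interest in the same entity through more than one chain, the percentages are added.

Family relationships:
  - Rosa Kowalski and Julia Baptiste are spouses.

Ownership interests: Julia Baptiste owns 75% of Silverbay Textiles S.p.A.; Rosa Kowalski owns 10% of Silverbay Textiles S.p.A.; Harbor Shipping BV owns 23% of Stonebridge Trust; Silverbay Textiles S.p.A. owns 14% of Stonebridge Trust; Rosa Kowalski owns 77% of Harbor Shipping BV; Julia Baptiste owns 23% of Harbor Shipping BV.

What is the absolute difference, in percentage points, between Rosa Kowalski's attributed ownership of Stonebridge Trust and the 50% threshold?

15.1

By spousal attribution (R1), Rosa Kowalski is treated as also owning Julia Baptiste's interest in Harbor Shipping BV, giving 77% + 23% = 100%.
By spousal attribution (R1), Rosa Kowalski is treated as also owning Julia Baptiste's interest in Silverbay Textiles S.p.A, giving 10% + 75% = 85%.
Chain via Harbor Shipping BV (R2): 100% × 23% = 23% of Stonebridge Trust.
Chain via Silverbay Textiles S.p.A. (R2): 85% × 14% = 11.9% of Stonebridge Trust.
Aggregating (R3): 23% + 11.9% = 34.9%.
34.9% falls short of the 50% threshold by 15.1 percentage points.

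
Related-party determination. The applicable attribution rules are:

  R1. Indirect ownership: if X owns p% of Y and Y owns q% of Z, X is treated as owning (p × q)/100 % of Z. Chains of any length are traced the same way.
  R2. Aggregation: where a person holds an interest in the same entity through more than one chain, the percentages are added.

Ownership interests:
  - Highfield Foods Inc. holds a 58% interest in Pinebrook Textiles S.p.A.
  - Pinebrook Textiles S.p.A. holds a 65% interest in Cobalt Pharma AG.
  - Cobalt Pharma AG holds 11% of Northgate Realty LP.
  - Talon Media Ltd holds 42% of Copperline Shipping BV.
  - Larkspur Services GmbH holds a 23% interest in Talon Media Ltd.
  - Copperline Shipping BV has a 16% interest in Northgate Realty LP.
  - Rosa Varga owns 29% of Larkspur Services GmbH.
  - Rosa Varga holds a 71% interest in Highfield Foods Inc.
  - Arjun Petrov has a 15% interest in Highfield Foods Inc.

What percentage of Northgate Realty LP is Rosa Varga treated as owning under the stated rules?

Chain via Highfield Foods Inc. → Pinebrook Textiles S.p.A. → Cobalt Pharma AG (R1): 71% × 58% × 65% × 11% = 2.94437% of Northgate Realty LP.
Chain via Larkspur Services GmbH → Talon Media Ltd → Copperline Shipping BV (R1): 29% × 23% × 42% × 16% = 0.448224% of Northgate Realty LP.
Aggregating (R2): 2.94437% + 0.448224% = 3.392594%.

3.392594%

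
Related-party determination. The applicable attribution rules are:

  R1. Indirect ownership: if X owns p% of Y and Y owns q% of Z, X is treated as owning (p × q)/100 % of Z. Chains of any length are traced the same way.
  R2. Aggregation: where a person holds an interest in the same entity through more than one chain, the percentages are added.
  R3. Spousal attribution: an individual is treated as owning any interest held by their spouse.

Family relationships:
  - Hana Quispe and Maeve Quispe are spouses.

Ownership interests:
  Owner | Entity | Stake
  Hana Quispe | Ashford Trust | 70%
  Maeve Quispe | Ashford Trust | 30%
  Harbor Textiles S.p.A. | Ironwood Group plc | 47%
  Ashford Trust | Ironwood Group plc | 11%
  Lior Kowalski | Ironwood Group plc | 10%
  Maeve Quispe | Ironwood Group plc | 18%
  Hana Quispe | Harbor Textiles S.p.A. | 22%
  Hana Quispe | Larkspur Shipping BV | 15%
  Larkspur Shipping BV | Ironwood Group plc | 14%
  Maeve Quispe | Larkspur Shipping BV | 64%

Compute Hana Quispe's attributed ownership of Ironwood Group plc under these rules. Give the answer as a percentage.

By spousal attribution (R3), Hana Quispe is treated as also owning Maeve Quispe's interest in Ashford Trust, giving 70% + 30% = 100%.
By spousal attribution (R3), Hana Quispe is treated as also owning Maeve Quispe's interest in Larkspur Shipping BV, giving 15% + 64% = 79%.
By spousal attribution (R3), Hana Quispe is treated as owning Maeve Quispe's 18% interest in Ironwood Group plc.
Chain via Ashford Trust (R1): 100% × 11% = 11% of Ironwood Group plc.
Chain via Larkspur Shipping BV (R1): 79% × 14% = 11.06% of Ironwood Group plc.
Chain via Harbor Textiles S.p.A. (R1): 22% × 47% = 10.34% of Ironwood Group plc.
Direct interest in Ironwood Group plc: 18%.
Aggregating (R2): 11% + 11.06% + 10.34% + 18% = 50.4%.

50.4%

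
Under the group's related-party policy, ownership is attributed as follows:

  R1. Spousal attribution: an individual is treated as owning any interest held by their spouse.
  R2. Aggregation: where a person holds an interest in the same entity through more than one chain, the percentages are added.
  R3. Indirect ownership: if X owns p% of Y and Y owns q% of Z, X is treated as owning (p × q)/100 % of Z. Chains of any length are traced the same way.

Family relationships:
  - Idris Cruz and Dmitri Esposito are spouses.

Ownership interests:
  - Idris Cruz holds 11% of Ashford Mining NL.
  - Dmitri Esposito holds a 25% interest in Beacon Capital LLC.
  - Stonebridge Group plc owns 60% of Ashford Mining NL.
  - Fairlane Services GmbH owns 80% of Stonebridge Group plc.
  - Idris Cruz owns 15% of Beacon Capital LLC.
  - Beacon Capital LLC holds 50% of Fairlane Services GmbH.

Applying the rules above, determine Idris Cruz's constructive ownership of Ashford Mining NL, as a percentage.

By spousal attribution (R1), Idris Cruz is treated as also owning Dmitri Esposito's interest in Beacon Capital LLC, giving 15% + 25% = 40%.
Chain via Beacon Capital LLC → Fairlane Services GmbH → Stonebridge Group plc (R3): 40% × 50% × 80% × 60% = 9.6% of Ashford Mining NL.
Direct interest in Ashford Mining NL: 11%.
Aggregating (R2): 9.6% + 11% = 20.6%.

20.6%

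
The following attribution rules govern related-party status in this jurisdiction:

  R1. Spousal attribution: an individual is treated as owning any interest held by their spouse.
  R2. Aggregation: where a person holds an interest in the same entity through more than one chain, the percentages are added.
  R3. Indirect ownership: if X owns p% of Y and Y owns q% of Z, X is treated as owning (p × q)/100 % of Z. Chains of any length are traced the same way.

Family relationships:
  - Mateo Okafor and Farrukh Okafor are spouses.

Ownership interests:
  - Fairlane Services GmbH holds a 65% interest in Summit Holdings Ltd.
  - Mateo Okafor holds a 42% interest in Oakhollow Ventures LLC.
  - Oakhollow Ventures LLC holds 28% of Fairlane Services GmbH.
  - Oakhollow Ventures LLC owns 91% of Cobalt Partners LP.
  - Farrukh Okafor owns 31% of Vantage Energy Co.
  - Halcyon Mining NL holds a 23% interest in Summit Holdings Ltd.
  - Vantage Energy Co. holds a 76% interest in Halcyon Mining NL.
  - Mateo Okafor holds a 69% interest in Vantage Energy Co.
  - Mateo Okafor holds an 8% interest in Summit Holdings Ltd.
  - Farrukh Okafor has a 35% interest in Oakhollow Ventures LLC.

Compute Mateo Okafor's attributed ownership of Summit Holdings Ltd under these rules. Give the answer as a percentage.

39.494%

By spousal attribution (R1), Mateo Okafor is treated as also owning Farrukh Okafor's interest in Oakhollow Ventures LLC, giving 42% + 35% = 77%.
By spousal attribution (R1), Mateo Okafor is treated as also owning Farrukh Okafor's interest in Vantage Energy Co, giving 69% + 31% = 100%.
Chain via Oakhollow Ventures LLC → Fairlane Services GmbH (R3): 77% × 28% × 65% = 14.014% of Summit Holdings Ltd.
Chain via Vantage Energy Co. → Halcyon Mining NL (R3): 100% × 76% × 23% = 17.48% of Summit Holdings Ltd.
Direct interest in Summit Holdings Ltd: 8%.
Aggregating (R2): 14.014% + 17.48% + 8% = 39.494%.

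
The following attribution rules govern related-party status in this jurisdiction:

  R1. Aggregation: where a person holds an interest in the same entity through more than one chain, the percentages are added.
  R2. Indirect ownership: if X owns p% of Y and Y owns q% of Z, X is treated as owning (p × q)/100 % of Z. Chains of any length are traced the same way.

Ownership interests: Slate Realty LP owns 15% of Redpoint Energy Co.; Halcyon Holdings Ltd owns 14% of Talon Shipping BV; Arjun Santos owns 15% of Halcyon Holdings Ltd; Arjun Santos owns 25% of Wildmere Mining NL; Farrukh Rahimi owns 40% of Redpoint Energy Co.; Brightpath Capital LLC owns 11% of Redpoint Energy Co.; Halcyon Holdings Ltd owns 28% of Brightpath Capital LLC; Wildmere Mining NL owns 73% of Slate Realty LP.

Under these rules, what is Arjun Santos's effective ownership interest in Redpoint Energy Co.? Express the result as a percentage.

3.1995%

Chain via Halcyon Holdings Ltd → Brightpath Capital LLC (R2): 15% × 28% × 11% = 0.462% of Redpoint Energy Co.
Chain via Wildmere Mining NL → Slate Realty LP (R2): 25% × 73% × 15% = 2.7375% of Redpoint Energy Co.
Aggregating (R1): 0.462% + 2.7375% = 3.1995%.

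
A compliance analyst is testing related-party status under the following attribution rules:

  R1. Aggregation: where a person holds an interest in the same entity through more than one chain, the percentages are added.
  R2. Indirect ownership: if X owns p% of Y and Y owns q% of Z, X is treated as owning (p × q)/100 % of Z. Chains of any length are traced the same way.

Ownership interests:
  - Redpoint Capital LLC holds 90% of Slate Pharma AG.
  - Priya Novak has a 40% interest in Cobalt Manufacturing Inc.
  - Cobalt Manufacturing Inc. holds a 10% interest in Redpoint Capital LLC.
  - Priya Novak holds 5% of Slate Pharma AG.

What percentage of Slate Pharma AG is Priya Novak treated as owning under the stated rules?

Chain via Cobalt Manufacturing Inc. → Redpoint Capital LLC (R2): 40% × 10% × 90% = 3.6% of Slate Pharma AG.
Direct interest in Slate Pharma AG: 5%.
Aggregating (R1): 3.6% + 5% = 8.6%.

8.6%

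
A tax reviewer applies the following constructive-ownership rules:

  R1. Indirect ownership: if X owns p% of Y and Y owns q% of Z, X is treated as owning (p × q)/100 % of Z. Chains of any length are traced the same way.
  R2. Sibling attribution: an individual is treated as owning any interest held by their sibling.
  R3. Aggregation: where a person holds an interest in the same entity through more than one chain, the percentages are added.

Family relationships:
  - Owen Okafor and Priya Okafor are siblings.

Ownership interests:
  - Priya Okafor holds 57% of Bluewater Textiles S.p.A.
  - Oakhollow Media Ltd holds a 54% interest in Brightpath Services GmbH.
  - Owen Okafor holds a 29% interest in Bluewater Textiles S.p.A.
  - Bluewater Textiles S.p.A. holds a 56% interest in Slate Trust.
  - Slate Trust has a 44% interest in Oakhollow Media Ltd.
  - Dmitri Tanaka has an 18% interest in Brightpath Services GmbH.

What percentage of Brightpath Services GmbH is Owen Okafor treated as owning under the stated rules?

11.442816%

By sibling attribution (R2), Owen Okafor is treated as also owning Priya Okafor's interest in Bluewater Textiles S.p.A, giving 29% + 57% = 86%.
Chain via Bluewater Textiles S.p.A. → Slate Trust → Oakhollow Media Ltd (R1): 86% × 56% × 44% × 54% = 11.442816% of Brightpath Services GmbH.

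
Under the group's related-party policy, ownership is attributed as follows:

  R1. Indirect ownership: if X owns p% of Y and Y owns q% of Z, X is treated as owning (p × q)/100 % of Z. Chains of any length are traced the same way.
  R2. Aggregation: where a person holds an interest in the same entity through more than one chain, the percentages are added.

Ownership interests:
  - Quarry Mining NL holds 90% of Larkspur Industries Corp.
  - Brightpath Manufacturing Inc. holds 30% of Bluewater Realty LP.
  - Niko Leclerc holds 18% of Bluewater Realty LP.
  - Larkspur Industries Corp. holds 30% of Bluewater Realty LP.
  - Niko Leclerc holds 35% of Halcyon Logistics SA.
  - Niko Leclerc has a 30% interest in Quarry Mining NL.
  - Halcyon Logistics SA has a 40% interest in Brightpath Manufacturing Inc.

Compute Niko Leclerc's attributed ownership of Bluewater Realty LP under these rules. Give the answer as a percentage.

Chain via Quarry Mining NL → Larkspur Industries Corp. (R1): 30% × 90% × 30% = 8.1% of Bluewater Realty LP.
Chain via Halcyon Logistics SA → Brightpath Manufacturing Inc. (R1): 35% × 40% × 30% = 4.2% of Bluewater Realty LP.
Direct interest in Bluewater Realty LP: 18%.
Aggregating (R2): 8.1% + 4.2% + 18% = 30.3%.

30.3%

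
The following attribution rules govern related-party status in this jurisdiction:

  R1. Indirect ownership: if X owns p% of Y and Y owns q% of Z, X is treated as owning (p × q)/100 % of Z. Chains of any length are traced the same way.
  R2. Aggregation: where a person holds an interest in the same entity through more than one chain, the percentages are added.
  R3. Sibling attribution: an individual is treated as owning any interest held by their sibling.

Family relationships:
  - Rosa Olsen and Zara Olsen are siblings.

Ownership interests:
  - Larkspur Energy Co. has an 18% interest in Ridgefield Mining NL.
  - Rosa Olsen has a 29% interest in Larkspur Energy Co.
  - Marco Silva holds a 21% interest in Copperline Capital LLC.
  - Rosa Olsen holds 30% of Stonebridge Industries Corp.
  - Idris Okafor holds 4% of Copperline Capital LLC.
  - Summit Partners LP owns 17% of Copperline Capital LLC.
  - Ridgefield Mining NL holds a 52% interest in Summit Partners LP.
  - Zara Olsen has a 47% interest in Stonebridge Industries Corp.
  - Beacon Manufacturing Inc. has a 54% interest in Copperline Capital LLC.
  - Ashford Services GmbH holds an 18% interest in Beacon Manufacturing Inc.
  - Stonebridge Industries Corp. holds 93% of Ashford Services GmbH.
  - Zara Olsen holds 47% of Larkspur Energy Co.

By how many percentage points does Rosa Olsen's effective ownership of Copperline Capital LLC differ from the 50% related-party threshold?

By sibling attribution (R3), Rosa Olsen is treated as also owning Zara Olsen's interest in Stonebridge Industries Corp, giving 30% + 47% = 77%.
By sibling attribution (R3), Rosa Olsen is treated as also owning Zara Olsen's interest in Larkspur Energy Co, giving 29% + 47% = 76%.
Chain via Stonebridge Industries Corp. → Ashford Services GmbH → Beacon Manufacturing Inc. (R1): 77% × 93% × 18% × 54% = 6.960492% of Copperline Capital LLC.
Chain via Larkspur Energy Co. → Ridgefield Mining NL → Summit Partners LP (R1): 76% × 18% × 52% × 17% = 1.209312% of Copperline Capital LLC.
Aggregating (R2): 6.960492% + 1.209312% = 8.169804%.
8.169804% falls short of the 50% threshold by 41.830196 percentage points.

41.830196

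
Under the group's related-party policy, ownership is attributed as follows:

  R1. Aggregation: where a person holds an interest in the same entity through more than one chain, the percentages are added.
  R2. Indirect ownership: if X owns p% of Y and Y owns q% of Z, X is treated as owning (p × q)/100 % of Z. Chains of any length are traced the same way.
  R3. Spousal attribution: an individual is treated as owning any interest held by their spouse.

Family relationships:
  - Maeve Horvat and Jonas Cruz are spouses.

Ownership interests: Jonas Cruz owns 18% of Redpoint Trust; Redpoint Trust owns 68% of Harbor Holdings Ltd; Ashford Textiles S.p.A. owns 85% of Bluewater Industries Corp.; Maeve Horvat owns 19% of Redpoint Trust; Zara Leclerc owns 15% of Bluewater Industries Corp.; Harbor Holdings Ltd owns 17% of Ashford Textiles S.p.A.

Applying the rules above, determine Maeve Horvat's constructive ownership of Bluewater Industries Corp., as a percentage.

3.63562%

By spousal attribution (R3), Maeve Horvat is treated as also owning Jonas Cruz's interest in Redpoint Trust, giving 19% + 18% = 37%.
Chain via Redpoint Trust → Harbor Holdings Ltd → Ashford Textiles S.p.A. (R2): 37% × 68% × 17% × 85% = 3.63562% of Bluewater Industries Corp.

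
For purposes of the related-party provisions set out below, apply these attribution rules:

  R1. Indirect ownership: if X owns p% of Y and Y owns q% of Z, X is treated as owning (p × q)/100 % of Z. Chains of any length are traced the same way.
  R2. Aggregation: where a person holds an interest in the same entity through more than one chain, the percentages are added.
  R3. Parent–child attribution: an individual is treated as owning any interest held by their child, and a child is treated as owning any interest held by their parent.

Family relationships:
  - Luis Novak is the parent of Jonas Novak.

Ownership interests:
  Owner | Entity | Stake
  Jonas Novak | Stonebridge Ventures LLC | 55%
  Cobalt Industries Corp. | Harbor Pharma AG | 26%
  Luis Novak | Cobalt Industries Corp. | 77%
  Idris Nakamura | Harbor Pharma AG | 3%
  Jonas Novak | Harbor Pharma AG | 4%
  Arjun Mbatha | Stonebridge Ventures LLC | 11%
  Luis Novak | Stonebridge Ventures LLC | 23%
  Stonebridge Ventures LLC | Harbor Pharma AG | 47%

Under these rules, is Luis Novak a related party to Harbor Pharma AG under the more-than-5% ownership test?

Yes

By parent–child attribution (R3), Luis Novak is treated as also owning Jonas Novak's interest in Stonebridge Ventures LLC, giving 23% + 55% = 78%.
By parent–child attribution (R3), Luis Novak is treated as owning Jonas Novak's 4% interest in Harbor Pharma AG.
Chain via Cobalt Industries Corp. (R1): 77% × 26% = 20.02% of Harbor Pharma AG.
Chain via Stonebridge Ventures LLC (R1): 78% × 47% = 36.66% of Harbor Pharma AG.
Direct interest in Harbor Pharma AG: 4%.
Aggregating (R2): 20.02% + 36.66% + 4% = 60.68%.
60.68% exceeds the 5% threshold, so Luis is a related party to Harbor Pharma AG.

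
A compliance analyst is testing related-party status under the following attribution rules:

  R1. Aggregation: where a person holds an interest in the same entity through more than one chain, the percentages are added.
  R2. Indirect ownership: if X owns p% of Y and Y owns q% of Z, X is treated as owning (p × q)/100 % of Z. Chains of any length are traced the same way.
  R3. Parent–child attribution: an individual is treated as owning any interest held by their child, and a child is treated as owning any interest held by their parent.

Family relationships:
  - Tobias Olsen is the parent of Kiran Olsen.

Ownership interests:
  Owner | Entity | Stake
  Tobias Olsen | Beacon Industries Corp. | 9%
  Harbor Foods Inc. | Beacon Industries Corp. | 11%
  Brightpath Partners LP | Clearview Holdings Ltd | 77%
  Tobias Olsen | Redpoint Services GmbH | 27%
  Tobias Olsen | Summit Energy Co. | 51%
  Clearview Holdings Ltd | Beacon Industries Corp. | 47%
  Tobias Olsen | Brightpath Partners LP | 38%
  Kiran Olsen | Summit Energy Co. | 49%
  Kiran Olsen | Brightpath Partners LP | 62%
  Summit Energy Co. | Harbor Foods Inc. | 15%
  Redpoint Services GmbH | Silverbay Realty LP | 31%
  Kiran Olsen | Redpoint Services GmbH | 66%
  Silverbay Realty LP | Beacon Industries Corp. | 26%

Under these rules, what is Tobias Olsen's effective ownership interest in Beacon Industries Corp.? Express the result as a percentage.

By parent–child attribution (R3), Tobias Olsen is treated as also owning Kiran Olsen's interest in Summit Energy Co, giving 51% + 49% = 100%.
By parent–child attribution (R3), Tobias Olsen is treated as also owning Kiran Olsen's interest in Brightpath Partners LP, giving 38% + 62% = 100%.
By parent–child attribution (R3), Tobias Olsen is treated as also owning Kiran Olsen's interest in Redpoint Services GmbH, giving 27% + 66% = 93%.
Chain via Summit Energy Co. → Harbor Foods Inc. (R2): 100% × 15% × 11% = 1.65% of Beacon Industries Corp.
Chain via Brightpath Partners LP → Clearview Holdings Ltd (R2): 100% × 77% × 47% = 36.19% of Beacon Industries Corp.
Chain via Redpoint Services GmbH → Silverbay Realty LP (R2): 93% × 31% × 26% = 7.4958% of Beacon Industries Corp.
Direct interest in Beacon Industries Corp: 9%.
Aggregating (R1): 1.65% + 36.19% + 7.4958% + 9% = 54.3358%.

54.3358%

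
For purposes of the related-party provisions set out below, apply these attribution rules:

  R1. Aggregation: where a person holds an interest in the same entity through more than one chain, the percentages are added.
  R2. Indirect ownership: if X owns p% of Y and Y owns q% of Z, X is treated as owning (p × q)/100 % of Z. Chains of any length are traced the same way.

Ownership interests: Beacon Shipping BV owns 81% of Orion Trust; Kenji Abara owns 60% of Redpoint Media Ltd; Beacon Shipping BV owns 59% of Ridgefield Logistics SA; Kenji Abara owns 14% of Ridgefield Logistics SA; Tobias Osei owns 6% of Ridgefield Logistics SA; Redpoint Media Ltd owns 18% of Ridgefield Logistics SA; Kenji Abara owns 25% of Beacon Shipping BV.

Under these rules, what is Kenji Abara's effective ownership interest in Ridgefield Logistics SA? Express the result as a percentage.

39.55%

Chain via Beacon Shipping BV (R2): 25% × 59% = 14.75% of Ridgefield Logistics SA.
Chain via Redpoint Media Ltd (R2): 60% × 18% = 10.8% of Ridgefield Logistics SA.
Direct interest in Ridgefield Logistics SA: 14%.
Aggregating (R1): 14.75% + 10.8% + 14% = 39.55%.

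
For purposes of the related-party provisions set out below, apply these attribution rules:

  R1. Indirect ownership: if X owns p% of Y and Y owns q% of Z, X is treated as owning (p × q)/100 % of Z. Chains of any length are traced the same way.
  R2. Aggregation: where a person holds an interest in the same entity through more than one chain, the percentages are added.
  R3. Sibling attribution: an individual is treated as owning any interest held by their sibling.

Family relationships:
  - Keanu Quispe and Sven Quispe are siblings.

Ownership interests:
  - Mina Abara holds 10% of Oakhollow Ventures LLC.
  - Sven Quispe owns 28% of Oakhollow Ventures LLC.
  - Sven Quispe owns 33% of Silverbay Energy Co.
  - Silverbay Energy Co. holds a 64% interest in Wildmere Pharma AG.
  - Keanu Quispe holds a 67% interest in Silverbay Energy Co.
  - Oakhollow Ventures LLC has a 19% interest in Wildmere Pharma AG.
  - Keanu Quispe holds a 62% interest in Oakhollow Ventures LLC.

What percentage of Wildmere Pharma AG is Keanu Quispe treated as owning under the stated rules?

81.1%

By sibling attribution (R3), Keanu Quispe is treated as also owning Sven Quispe's interest in Silverbay Energy Co, giving 67% + 33% = 100%.
By sibling attribution (R3), Keanu Quispe is treated as also owning Sven Quispe's interest in Oakhollow Ventures LLC, giving 62% + 28% = 90%.
Chain via Silverbay Energy Co. (R1): 100% × 64% = 64% of Wildmere Pharma AG.
Chain via Oakhollow Ventures LLC (R1): 90% × 19% = 17.1% of Wildmere Pharma AG.
Aggregating (R2): 64% + 17.1% = 81.1%.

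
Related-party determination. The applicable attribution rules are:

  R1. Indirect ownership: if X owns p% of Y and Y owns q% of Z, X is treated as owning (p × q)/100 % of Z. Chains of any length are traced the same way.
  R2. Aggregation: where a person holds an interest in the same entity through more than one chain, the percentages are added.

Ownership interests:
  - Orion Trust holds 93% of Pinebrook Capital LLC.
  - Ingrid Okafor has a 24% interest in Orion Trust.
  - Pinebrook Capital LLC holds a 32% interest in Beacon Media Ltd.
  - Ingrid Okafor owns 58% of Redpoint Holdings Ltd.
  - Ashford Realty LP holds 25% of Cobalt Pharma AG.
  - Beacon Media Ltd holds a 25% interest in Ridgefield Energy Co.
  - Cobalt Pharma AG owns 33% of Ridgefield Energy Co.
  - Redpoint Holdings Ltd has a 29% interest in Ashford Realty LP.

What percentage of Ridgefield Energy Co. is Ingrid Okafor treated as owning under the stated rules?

Chain via Redpoint Holdings Ltd → Ashford Realty LP → Cobalt Pharma AG (R1): 58% × 29% × 25% × 33% = 1.38765% of Ridgefield Energy Co.
Chain via Orion Trust → Pinebrook Capital LLC → Beacon Media Ltd (R1): 24% × 93% × 32% × 25% = 1.7856% of Ridgefield Energy Co.
Aggregating (R2): 1.38765% + 1.7856% = 3.17325%.

3.17325%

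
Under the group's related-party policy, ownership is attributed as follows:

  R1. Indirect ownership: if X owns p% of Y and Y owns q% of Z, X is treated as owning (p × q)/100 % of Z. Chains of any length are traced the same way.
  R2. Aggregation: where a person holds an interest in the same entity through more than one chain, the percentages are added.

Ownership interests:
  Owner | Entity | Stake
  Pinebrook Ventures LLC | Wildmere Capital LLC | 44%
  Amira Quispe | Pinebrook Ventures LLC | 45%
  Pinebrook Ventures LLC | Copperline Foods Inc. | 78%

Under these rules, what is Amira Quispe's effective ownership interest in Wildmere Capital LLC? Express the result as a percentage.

19.8%

Chain via Pinebrook Ventures LLC (R1): 45% × 44% = 19.8% of Wildmere Capital LLC.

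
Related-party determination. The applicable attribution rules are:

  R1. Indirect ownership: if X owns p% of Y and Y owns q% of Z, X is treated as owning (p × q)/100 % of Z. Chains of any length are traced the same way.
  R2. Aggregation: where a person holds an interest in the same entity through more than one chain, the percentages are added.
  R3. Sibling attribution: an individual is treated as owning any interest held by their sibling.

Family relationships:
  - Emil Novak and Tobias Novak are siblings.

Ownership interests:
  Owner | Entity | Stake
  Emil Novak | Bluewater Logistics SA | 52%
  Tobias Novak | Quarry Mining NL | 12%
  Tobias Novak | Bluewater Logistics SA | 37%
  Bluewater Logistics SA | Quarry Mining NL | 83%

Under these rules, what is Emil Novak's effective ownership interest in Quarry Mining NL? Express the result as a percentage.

By sibling attribution (R3), Emil Novak is treated as also owning Tobias Novak's interest in Bluewater Logistics SA, giving 52% + 37% = 89%.
By sibling attribution (R3), Emil Novak is treated as owning Tobias Novak's 12% interest in Quarry Mining NL.
Chain via Bluewater Logistics SA (R1): 89% × 83% = 73.87% of Quarry Mining NL.
Direct interest in Quarry Mining NL: 12%.
Aggregating (R2): 73.87% + 12% = 85.87%.

85.87%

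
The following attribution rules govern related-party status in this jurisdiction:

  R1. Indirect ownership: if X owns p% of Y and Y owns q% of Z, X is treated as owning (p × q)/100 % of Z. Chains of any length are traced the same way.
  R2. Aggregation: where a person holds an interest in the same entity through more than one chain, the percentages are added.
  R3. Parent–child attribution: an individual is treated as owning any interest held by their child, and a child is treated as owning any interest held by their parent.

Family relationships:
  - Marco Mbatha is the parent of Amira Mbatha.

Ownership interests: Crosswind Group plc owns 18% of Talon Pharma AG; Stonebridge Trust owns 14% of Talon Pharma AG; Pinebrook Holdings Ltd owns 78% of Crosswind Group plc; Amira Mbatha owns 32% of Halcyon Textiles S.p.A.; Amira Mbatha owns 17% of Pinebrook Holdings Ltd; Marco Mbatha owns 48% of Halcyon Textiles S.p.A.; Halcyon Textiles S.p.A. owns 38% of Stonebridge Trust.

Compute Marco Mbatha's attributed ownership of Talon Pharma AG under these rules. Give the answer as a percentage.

6.6428%

By parent–child attribution (R3), Marco Mbatha is treated as also owning Amira Mbatha's interest in Halcyon Textiles S.p.A, giving 48% + 32% = 80%.
By parent–child attribution (R3), Marco Mbatha is treated as owning Amira Mbatha's 17% interest in Pinebrook Holdings Ltd.
Chain via Halcyon Textiles S.p.A. → Stonebridge Trust (R1): 80% × 38% × 14% = 4.256% of Talon Pharma AG.
Chain via Pinebrook Holdings Ltd → Crosswind Group plc (R1): 17% × 78% × 18% = 2.3868% of Talon Pharma AG.
Aggregating (R2): 4.256% + 2.3868% = 6.6428%.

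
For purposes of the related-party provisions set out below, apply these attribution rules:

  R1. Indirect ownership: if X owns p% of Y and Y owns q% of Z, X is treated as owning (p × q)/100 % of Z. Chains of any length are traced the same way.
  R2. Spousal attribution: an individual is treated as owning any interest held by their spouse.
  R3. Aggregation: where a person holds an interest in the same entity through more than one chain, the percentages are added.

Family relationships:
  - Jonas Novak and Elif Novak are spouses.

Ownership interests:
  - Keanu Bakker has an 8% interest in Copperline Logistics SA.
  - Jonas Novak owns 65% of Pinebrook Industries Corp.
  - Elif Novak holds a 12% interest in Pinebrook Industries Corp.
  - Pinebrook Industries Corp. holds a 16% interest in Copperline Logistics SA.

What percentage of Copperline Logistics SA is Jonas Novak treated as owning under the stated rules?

By spousal attribution (R2), Jonas Novak is treated as also owning Elif Novak's interest in Pinebrook Industries Corp, giving 65% + 12% = 77%.
Chain via Pinebrook Industries Corp. (R1): 77% × 16% = 12.32% of Copperline Logistics SA.

12.32%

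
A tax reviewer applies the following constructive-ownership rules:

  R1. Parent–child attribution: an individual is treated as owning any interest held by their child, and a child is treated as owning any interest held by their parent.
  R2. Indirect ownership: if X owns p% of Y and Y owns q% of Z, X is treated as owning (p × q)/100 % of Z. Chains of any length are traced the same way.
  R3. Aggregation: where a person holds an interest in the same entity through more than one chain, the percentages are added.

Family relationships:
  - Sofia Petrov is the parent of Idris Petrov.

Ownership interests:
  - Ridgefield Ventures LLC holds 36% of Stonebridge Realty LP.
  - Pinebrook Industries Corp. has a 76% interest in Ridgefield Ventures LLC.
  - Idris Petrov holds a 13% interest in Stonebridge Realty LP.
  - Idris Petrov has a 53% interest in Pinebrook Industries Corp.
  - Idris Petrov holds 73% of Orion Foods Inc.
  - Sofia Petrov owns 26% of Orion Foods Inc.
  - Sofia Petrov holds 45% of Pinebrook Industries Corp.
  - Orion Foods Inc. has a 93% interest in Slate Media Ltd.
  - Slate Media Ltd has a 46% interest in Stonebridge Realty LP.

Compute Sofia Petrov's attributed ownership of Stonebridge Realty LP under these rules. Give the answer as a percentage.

82.165%

By parent–child attribution (R1), Sofia Petrov is treated as also owning Idris Petrov's interest in Orion Foods Inc, giving 26% + 73% = 99%.
By parent–child attribution (R1), Sofia Petrov is treated as also owning Idris Petrov's interest in Pinebrook Industries Corp, giving 45% + 53% = 98%.
By parent–child attribution (R1), Sofia Petrov is treated as owning Idris Petrov's 13% interest in Stonebridge Realty LP.
Chain via Orion Foods Inc. → Slate Media Ltd (R2): 99% × 93% × 46% = 42.3522% of Stonebridge Realty LP.
Chain via Pinebrook Industries Corp. → Ridgefield Ventures LLC (R2): 98% × 76% × 36% = 26.8128% of Stonebridge Realty LP.
Direct interest in Stonebridge Realty LP: 13%.
Aggregating (R3): 42.3522% + 26.8128% + 13% = 82.165%.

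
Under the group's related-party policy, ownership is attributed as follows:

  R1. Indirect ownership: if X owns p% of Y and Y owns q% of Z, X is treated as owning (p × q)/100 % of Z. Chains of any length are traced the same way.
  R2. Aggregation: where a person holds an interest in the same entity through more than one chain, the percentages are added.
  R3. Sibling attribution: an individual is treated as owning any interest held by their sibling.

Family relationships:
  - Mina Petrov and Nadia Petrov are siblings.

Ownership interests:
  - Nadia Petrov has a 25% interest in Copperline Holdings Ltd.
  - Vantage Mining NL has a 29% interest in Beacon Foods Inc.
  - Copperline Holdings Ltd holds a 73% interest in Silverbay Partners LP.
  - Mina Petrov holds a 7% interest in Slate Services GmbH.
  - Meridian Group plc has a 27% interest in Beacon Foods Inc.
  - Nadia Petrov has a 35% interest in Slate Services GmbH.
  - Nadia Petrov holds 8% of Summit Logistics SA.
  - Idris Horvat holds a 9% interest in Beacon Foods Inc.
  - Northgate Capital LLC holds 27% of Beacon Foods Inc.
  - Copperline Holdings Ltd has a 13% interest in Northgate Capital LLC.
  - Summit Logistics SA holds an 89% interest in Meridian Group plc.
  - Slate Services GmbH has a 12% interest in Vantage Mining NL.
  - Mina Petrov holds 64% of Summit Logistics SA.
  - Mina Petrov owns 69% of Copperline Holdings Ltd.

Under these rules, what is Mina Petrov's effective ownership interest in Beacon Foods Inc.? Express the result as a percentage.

By sibling attribution (R3), Mina Petrov is treated as also owning Nadia Petrov's interest in Slate Services GmbH, giving 7% + 35% = 42%.
By sibling attribution (R3), Mina Petrov is treated as also owning Nadia Petrov's interest in Copperline Holdings Ltd, giving 69% + 25% = 94%.
By sibling attribution (R3), Mina Petrov is treated as also owning Nadia Petrov's interest in Summit Logistics SA, giving 64% + 8% = 72%.
Chain via Slate Services GmbH → Vantage Mining NL (R1): 42% × 12% × 29% = 1.4616% of Beacon Foods Inc.
Chain via Copperline Holdings Ltd → Northgate Capital LLC (R1): 94% × 13% × 27% = 3.2994% of Beacon Foods Inc.
Chain via Summit Logistics SA → Meridian Group plc (R1): 72% × 89% × 27% = 17.3016% of Beacon Foods Inc.
Aggregating (R2): 1.4616% + 3.2994% + 17.3016% = 22.0626%.

22.0626%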